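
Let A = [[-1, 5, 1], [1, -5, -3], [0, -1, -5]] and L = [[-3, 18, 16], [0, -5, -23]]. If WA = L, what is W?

W = [[4, 1, -3], [-1, -1, 5]]

Since A sits to the right of W, W = LA⁻¹.
det A = 2, so A⁻¹ = [[11, 12, -5], [5/2, 5/2, -1], [-1/2, -1/2, 0]].
W = LA⁻¹ = [[-3, 18, 16], [0, -5, -23]] · [[11, 12, -5], [5/2, 5/2, -1], [-1/2, -1/2, 0]] = [[4, 1, -3], [-1, -1, 5]].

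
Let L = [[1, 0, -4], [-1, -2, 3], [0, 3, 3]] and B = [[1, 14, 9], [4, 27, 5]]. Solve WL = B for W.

Right-multiplying both sides by L⁻¹ gives W = BL⁻¹.
det L = -3, so L⁻¹ = [[5, 4, 8/3], [-1, -1, -1/3], [1, 1, 2/3]].
W = BL⁻¹ = [[1, 14, 9], [4, 27, 5]] · [[5, 4, 8/3], [-1, -1, -1/3], [1, 1, 2/3]] = [[0, -1, 4], [-2, -6, 5]].

W = [[0, -1, 4], [-2, -6, 5]]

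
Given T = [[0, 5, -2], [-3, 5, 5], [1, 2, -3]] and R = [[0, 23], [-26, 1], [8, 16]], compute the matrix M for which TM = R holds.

M = [[-3, -2], [-2, 3], [-5, -4]]

T is on the left of M, so left-multiply by T⁻¹: M = T⁻¹R.
det T = 2, so T⁻¹ = [[-25/2, 11/2, 35/2], [-2, 1, 3], [-11/2, 5/2, 15/2]].
M = T⁻¹R = [[-25/2, 11/2, 35/2], [-2, 1, 3], [-11/2, 5/2, 15/2]] · [[0, 23], [-26, 1], [8, 16]] = [[-3, -2], [-2, 3], [-5, -4]].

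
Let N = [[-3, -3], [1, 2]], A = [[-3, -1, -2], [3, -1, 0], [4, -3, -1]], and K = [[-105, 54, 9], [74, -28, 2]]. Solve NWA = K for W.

Left-multiply by N⁻¹ and right-multiply by A⁻¹: W = N⁻¹KA⁻¹.
N has determinant -3; N⁻¹ = [[-2/3, -1], [1/3, 1]].
A has determinant 4; A⁻¹ = [[1/4, 5/4, -1/2], [3/4, 11/4, -3/2], [-5/4, -13/4, 3/2]].
N⁻¹K = [[-4, -8, -8], [39, -10, 5]].
W = (N⁻¹K)A⁻¹ = [[3, -1, 2], [-4, 5, 3]].

W = [[3, -1, 2], [-4, 5, 3]]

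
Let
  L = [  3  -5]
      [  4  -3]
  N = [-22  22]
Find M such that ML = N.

M = [[-2, -4]]

Since L sits to the right of M, M = NL⁻¹.
det L = 11, so L⁻¹ = [[-3/11, 5/11], [-4/11, 3/11]].
M = NL⁻¹ = [[-22, 22]] · [[-3/11, 5/11], [-4/11, 3/11]] = [[-2, -4]].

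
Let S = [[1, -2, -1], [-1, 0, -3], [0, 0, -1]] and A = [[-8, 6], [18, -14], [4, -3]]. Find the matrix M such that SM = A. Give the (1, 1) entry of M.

-6

S is on the left of M, so left-multiply by S⁻¹: M = S⁻¹A.
S has determinant 2; S⁻¹ = [[0, -1, 3], [-1/2, -1/2, 2], [0, 0, -1]].
M = S⁻¹A = [[0, -1, 3], [-1/2, -1/2, 2], [0, 0, -1]] · [[-8, 6], [18, -14], [4, -3]] = [[-6, 5], [3, -2], [-4, 3]].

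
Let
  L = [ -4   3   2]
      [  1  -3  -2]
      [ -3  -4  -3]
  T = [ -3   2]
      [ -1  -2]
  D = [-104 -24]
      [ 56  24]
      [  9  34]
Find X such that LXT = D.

X = [[-4, -4], [1, 3], [2, 5]]

X = L⁻¹DT⁻¹ (apply L⁻¹ on the left and T⁻¹ on the right).
det L = -3, so L⁻¹ = [[-1/3, -1/3, 0], [-3, -6, 2], [13/3, 25/3, -3]].
det T = 8, so T⁻¹ = [[-1/4, -1/4], [1/8, -3/8]].
L⁻¹D = [[16, 0], [-6, -4], [-11, -6]].
X = (L⁻¹D)T⁻¹ = [[-4, -4], [1, 3], [2, 5]].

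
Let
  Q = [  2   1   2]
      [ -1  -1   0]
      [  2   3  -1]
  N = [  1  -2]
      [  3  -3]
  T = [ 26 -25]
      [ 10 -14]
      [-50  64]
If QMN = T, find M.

Isolating M: multiply by Q⁻¹ from the left and N⁻¹ from the right, so M = Q⁻¹TN⁻¹.
Q has determinant -1; Q⁻¹ = [[-1, -7, -2], [1, 6, 2], [1, 4, 1]].
N has determinant 3; N⁻¹ = [[-1, 2/3], [-1, 1/3]].
Q⁻¹T = [[4, -5], [-14, 19], [16, -17]].
M = (Q⁻¹T)N⁻¹ = [[1, 1], [-5, -3], [1, 5]].

M = [[1, 1], [-5, -3], [1, 5]]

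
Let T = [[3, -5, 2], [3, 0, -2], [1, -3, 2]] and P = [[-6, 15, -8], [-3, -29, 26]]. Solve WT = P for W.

W = [[-3, 1, 0], [4, -6, 3]]

Right-multiplying both sides by T⁻¹ gives W = PT⁻¹.
det T = 4, so T⁻¹ = [[-3/2, 1, 5/2], [-2, 1, 3], [-9/4, 1, 15/4]].
W = PT⁻¹ = [[-6, 15, -8], [-3, -29, 26]] · [[-3/2, 1, 5/2], [-2, 1, 3], [-9/4, 1, 15/4]] = [[-3, 1, 0], [4, -6, 3]].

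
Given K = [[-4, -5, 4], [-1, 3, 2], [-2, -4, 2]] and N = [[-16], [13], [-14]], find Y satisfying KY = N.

Y = [[-1], [4], [0]]

Left-multiplying both sides by K⁻¹ gives Y = K⁻¹N.
det K = -6; the adjugate gives K⁻¹ = [[-7/3, 1, 11/3], [1/3, 0, -2/3], [-5/3, 1, 17/6]].
Y = K⁻¹N = [[-7/3, 1, 11/3], [1/3, 0, -2/3], [-5/3, 1, 17/6]] · [[-16], [13], [-14]] = [[-1], [4], [0]].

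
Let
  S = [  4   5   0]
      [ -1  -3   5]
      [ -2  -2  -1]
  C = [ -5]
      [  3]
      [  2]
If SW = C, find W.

S is on the left of W, so left-multiply by S⁻¹: W = S⁻¹C.
det S = -3; the adjugate gives S⁻¹ = [[-13/3, -5/3, -25/3], [11/3, 4/3, 20/3], [4/3, 2/3, 7/3]].
W = S⁻¹C = [[-13/3, -5/3, -25/3], [11/3, 4/3, 20/3], [4/3, 2/3, 7/3]] · [[-5], [3], [2]] = [[0], [-1], [0]].

W = [[0], [-1], [0]]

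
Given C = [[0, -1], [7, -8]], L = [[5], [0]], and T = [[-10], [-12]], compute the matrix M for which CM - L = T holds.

M = [[4], [5]]

CM = T + L = [[-5], [-12]].
C is on the left of M, so left-multiply by C⁻¹: M = C⁻¹(T + L).
det C = 7, so C⁻¹ = [[-8/7, 1/7], [-1, 0]].
M = C⁻¹(T + L) = [[4], [5]].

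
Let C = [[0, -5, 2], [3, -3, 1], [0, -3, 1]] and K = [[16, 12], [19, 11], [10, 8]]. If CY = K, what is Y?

C is on the left of Y, so left-multiply by C⁻¹: Y = C⁻¹K.
det C = -3; the adjugate gives C⁻¹ = [[0, 1/3, -1/3], [1, 0, -2], [3, 0, -5]].
Y = C⁻¹K = [[0, 1/3, -1/3], [1, 0, -2], [3, 0, -5]] · [[16, 12], [19, 11], [10, 8]] = [[3, 1], [-4, -4], [-2, -4]].

Y = [[3, 1], [-4, -4], [-2, -4]]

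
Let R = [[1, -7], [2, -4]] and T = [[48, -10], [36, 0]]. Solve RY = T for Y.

Y = [[6, 4], [-6, 2]]

Since R multiplies Y on the left, Y = R⁻¹T.
det R = 10, so R⁻¹ = [[-2/5, 7/10], [-1/5, 1/10]].
Y = R⁻¹T = [[-2/5, 7/10], [-1/5, 1/10]] · [[48, -10], [36, 0]] = [[6, 4], [-6, 2]].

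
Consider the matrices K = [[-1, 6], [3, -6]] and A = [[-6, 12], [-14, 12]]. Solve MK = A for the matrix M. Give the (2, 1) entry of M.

-4

K is on the right of M, so right-multiply by K⁻¹: M = AK⁻¹.
K has determinant -12; K⁻¹ = [[1/2, 1/2], [1/4, 1/12]].
M = AK⁻¹ = [[-6, 12], [-14, 12]] · [[1/2, 1/2], [1/4, 1/12]] = [[0, -2], [-4, -6]].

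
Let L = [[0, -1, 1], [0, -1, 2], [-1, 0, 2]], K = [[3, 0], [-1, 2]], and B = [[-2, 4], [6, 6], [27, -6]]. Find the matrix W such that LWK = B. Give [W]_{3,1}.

Isolating W: multiply by L⁻¹ from the left and K⁻¹ from the right, so W = L⁻¹BK⁻¹.
det L = 1; the adjugate gives L⁻¹ = [[-2, 2, -1], [-2, 1, 0], [-1, 1, 0]].
det K = 6, so K⁻¹ = [[1/3, 0], [1/6, 1/2]].
L⁻¹B = [[-11, 10], [10, -2], [8, 2]].
W = (L⁻¹B)K⁻¹ = [[-2, 5], [3, -1], [3, 1]].

3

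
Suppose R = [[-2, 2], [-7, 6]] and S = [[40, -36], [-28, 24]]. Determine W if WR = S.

Since R sits to the right of W, W = SR⁻¹.
det R = 2; the adjugate gives R⁻¹ = [[3, -1], [7/2, -1]].
W = SR⁻¹ = [[40, -36], [-28, 24]] · [[3, -1], [7/2, -1]] = [[-6, -4], [0, 4]].

W = [[-6, -4], [0, 4]]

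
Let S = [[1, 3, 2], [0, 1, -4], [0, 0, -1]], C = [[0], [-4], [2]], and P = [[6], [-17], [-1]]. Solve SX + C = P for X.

X = [[3], [-1], [3]]

SX = P − C = [[6], [-13], [-3]].
S is on the left of X, so left-multiply by S⁻¹: X = S⁻¹(P − C).
det S = -1, so S⁻¹ = [[1, -3, 14], [0, 1, -4], [0, 0, -1]].
X = S⁻¹(P − C) = [[3], [-1], [3]].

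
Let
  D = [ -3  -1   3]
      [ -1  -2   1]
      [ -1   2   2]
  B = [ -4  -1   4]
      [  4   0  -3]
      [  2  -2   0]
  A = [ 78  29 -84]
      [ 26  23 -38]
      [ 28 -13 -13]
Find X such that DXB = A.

X = [[3, -5, 4], [0, -2, 4], [-2, -3, 3]]

X = D⁻¹AB⁻¹ (apply D⁻¹ on the left and B⁻¹ on the right).
det D = 5; the adjugate gives D⁻¹ = [[-6/5, 8/5, 1], [1/5, -3/5, 0], [-4/5, 7/5, 1]].
det B = -2, so B⁻¹ = [[3, 4, -3/2], [3, 4, -2], [4, 5, -2]].
D⁻¹A = [[-24, -11, 27], [0, -8, 6], [2, -4, 1]].
X = (D⁻¹A)B⁻¹ = [[3, -5, 4], [0, -2, 4], [-2, -3, 3]].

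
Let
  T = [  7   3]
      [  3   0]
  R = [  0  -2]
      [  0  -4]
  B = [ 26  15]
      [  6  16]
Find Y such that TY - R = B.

Y = [[2, 4], [4, -5]]

TY = B + R = [[26, 13], [6, 12]].
Left-multiplying both sides by T⁻¹ gives Y = T⁻¹(B + R).
T has determinant -9; T⁻¹ = [[0, 1/3], [1/3, -7/9]].
Y = T⁻¹(B + R) = [[2, 4], [4, -5]].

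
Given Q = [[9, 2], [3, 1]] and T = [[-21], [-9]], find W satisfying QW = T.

W = [[-1], [-6]]

Q is on the left of W, so left-multiply by Q⁻¹: W = Q⁻¹T.
det Q = 3, so Q⁻¹ = [[1/3, -2/3], [-1, 3]].
W = Q⁻¹T = [[1/3, -2/3], [-1, 3]] · [[-21], [-9]] = [[-1], [-6]].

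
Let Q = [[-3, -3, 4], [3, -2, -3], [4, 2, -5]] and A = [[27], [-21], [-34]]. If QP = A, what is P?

Left-multiplying both sides by Q⁻¹ gives P = Q⁻¹A.
det Q = -1; the adjugate gives Q⁻¹ = [[-16, 7, -17], [-3, 1, -3], [-14, 6, -15]].
P = Q⁻¹A = [[-16, 7, -17], [-3, 1, -3], [-14, 6, -15]] · [[27], [-21], [-34]] = [[-1], [0], [6]].

P = [[-1], [0], [6]]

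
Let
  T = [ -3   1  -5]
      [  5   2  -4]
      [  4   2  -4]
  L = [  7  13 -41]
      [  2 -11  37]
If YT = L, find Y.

Y = [[5, 6, -2], [-5, -1, -2]]

Since T sits to the right of Y, Y = LT⁻¹.
T has determinant -6; T⁻¹ = [[0, 1, -1], [-2/3, -16/3, 37/6], [-1/3, -5/3, 11/6]].
Y = LT⁻¹ = [[7, 13, -41], [2, -11, 37]] · [[0, 1, -1], [-2/3, -16/3, 37/6], [-1/3, -5/3, 11/6]] = [[5, 6, -2], [-5, -1, -2]].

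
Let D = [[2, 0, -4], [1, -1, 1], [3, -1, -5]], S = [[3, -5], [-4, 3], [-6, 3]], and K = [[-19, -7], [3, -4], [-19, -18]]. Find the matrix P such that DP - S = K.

DP = K + S = [[-16, -12], [-1, -1], [-25, -15]].
Since D multiplies P on the left, P = D⁻¹(K + S).
det D = 4, so D⁻¹ = [[3/2, 1, -1], [2, 1/2, -3/2], [1/2, 1/2, -1/2]].
P = D⁻¹(K + S) = [[0, -4], [5, -2], [4, 1]].

P = [[0, -4], [5, -2], [4, 1]]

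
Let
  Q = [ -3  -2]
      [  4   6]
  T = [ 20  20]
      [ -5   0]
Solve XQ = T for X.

Q is on the right of X, so right-multiply by Q⁻¹: X = TQ⁻¹.
det Q = -10, so Q⁻¹ = [[-3/5, -1/5], [2/5, 3/10]].
X = TQ⁻¹ = [[20, 20], [-5, 0]] · [[-3/5, -1/5], [2/5, 3/10]] = [[-4, 2], [3, 1]].

X = [[-4, 2], [3, 1]]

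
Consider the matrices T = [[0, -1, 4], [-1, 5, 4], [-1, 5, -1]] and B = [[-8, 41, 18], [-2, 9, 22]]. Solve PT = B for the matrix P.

P = [[-1, 6, 2], [1, 4, -2]]

T is on the right of P, so right-multiply by T⁻¹: P = BT⁻¹.
det T = 5, so T⁻¹ = [[-5, 19/5, -24/5], [-1, 4/5, -4/5], [0, 1/5, -1/5]].
P = BT⁻¹ = [[-8, 41, 18], [-2, 9, 22]] · [[-5, 19/5, -24/5], [-1, 4/5, -4/5], [0, 1/5, -1/5]] = [[-1, 6, 2], [1, 4, -2]].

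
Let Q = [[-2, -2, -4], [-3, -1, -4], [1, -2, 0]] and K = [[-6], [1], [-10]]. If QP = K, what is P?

Left-multiplying both sides by Q⁻¹ gives P = Q⁻¹K.
det Q = -4, so Q⁻¹ = [[2, -2, -1], [1, -1, -1], [-7/4, 3/2, 1]].
P = Q⁻¹K = [[2, -2, -1], [1, -1, -1], [-7/4, 3/2, 1]] · [[-6], [1], [-10]] = [[-4], [3], [2]].

P = [[-4], [3], [2]]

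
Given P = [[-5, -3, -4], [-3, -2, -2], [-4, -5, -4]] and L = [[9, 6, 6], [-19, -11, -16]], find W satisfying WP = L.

Since P sits to the right of W, W = LP⁻¹.
P has determinant -6; P⁻¹ = [[1/3, -4/3, 1/3], [2/3, -2/3, -1/3], [-7/6, 13/6, -1/6]].
W = LP⁻¹ = [[9, 6, 6], [-19, -11, -16]] · [[1/3, -4/3, 1/3], [2/3, -2/3, -1/3], [-7/6, 13/6, -1/6]] = [[0, -3, 0], [5, -2, 0]].

W = [[0, -3, 0], [5, -2, 0]]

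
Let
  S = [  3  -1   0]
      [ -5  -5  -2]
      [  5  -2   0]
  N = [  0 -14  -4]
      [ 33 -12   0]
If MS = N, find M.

Since S sits to the right of M, M = NS⁻¹.
det S = -2, so S⁻¹ = [[2, 0, -1], [5, 0, -3], [-35/2, -1/2, 10]].
M = NS⁻¹ = [[0, -14, -4], [33, -12, 0]] · [[2, 0, -1], [5, 0, -3], [-35/2, -1/2, 10]] = [[0, 2, 2], [6, 0, 3]].

M = [[0, 2, 2], [6, 0, 3]]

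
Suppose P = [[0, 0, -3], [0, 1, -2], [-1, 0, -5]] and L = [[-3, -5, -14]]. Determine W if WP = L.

Right-multiplying both sides by P⁻¹ gives W = LP⁻¹.
P has determinant -3; P⁻¹ = [[5/3, 0, -1], [-2/3, 1, 0], [-1/3, 0, 0]].
W = LP⁻¹ = [[-3, -5, -14]] · [[5/3, 0, -1], [-2/3, 1, 0], [-1/3, 0, 0]] = [[3, -5, 3]].

W = [[3, -5, 3]]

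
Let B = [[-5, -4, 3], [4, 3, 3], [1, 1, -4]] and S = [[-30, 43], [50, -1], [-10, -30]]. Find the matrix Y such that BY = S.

Left-multiplying both sides by B⁻¹ gives Y = B⁻¹S.
B has determinant 2; B⁻¹ = [[-15/2, -13/2, -21/2], [19/2, 17/2, 27/2], [1/2, 1/2, 1/2]].
Y = B⁻¹S = [[-15/2, -13/2, -21/2], [19/2, 17/2, 27/2], [1/2, 1/2, 1/2]] · [[-30, 43], [50, -1], [-10, -30]] = [[5, -1], [5, -5], [5, 6]].

Y = [[5, -1], [5, -5], [5, 6]]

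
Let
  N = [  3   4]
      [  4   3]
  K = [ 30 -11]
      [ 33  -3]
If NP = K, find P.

P = [[6, 3], [3, -5]]

N is on the left of P, so left-multiply by N⁻¹: P = N⁻¹K.
det N = -7, so N⁻¹ = [[-3/7, 4/7], [4/7, -3/7]].
P = N⁻¹K = [[-3/7, 4/7], [4/7, -3/7]] · [[30, -11], [33, -3]] = [[6, 3], [3, -5]].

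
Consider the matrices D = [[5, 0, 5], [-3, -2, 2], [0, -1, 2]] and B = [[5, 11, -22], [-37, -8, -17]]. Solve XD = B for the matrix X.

X = [[-2, -5, -1], [-5, 4, 0]]

D is on the right of X, so right-multiply by D⁻¹: X = BD⁻¹.
det D = 5; the adjugate gives D⁻¹ = [[-2/5, -1, 2], [6/5, 2, -5], [3/5, 1, -2]].
X = BD⁻¹ = [[5, 11, -22], [-37, -8, -17]] · [[-2/5, -1, 2], [6/5, 2, -5], [3/5, 1, -2]] = [[-2, -5, -1], [-5, 4, 0]].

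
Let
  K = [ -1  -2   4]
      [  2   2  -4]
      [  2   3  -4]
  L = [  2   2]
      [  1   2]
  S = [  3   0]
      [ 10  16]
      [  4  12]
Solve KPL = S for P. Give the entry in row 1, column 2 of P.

Isolating P: multiply by K⁻¹ from the left and L⁻¹ from the right, so P = K⁻¹SL⁻¹.
det K = 4; the adjugate gives K⁻¹ = [[1, 1, 0], [0, -1, 1], [1/2, -1/4, 1/2]].
L has determinant 2; L⁻¹ = [[1, -1], [-1/2, 1]].
K⁻¹S = [[13, 16], [-6, -4], [1, 2]].
P = (K⁻¹S)L⁻¹ = [[5, 3], [-4, 2], [0, 1]].

3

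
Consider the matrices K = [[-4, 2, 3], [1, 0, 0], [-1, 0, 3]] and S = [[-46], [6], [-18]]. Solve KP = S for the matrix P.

Since K multiplies P on the left, P = K⁻¹S.
K has determinant -6; K⁻¹ = [[0, 1, 0], [1/2, 3/2, -1/2], [0, 1/3, 1/3]].
P = K⁻¹S = [[0, 1, 0], [1/2, 3/2, -1/2], [0, 1/3, 1/3]] · [[-46], [6], [-18]] = [[6], [-5], [-4]].

P = [[6], [-5], [-4]]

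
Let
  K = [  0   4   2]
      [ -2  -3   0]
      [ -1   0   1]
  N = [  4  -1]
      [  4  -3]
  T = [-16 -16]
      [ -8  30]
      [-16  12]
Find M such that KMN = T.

M = [[-3, 1], [-2, 4], [-3, -3]]

Left-multiply by K⁻¹ and right-multiply by N⁻¹: M = K⁻¹TN⁻¹.
det K = 2, so K⁻¹ = [[-3/2, -2, 3], [1, 1, -2], [-3/2, -2, 4]].
det N = -8; the adjugate gives N⁻¹ = [[3/8, -1/8], [1/2, -1/2]].
K⁻¹T = [[-8, 0], [8, -10], [-24, 12]].
M = (K⁻¹T)N⁻¹ = [[-3, 1], [-2, 4], [-3, -3]].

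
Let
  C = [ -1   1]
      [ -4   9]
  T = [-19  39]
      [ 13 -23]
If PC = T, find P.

P = [[3, 4], [-5, -2]]

C is on the right of P, so right-multiply by C⁻¹: P = TC⁻¹.
C has determinant -5; C⁻¹ = [[-9/5, 1/5], [-4/5, 1/5]].
P = TC⁻¹ = [[-19, 39], [13, -23]] · [[-9/5, 1/5], [-4/5, 1/5]] = [[3, 4], [-5, -2]].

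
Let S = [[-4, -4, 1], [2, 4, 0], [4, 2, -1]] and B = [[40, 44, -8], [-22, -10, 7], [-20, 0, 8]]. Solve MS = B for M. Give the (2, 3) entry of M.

-3

Since S sits to the right of M, M = BS⁻¹.
det S = -4, so S⁻¹ = [[1, 1/2, 1], [-1/2, 0, -1/2], [3, 2, 2]].
M = BS⁻¹ = [[40, 44, -8], [-22, -10, 7], [-20, 0, 8]] · [[1, 1/2, 1], [-1/2, 0, -1/2], [3, 2, 2]] = [[-6, 4, 2], [4, 3, -3], [4, 6, -4]].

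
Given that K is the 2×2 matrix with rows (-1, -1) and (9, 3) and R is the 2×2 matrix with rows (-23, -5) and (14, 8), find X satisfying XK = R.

K is on the right of X, so right-multiply by K⁻¹: X = RK⁻¹.
K has determinant 6; K⁻¹ = [[1/2, 1/6], [-3/2, -1/6]].
X = RK⁻¹ = [[-23, -5], [14, 8]] · [[1/2, 1/6], [-3/2, -1/6]] = [[-4, -3], [-5, 1]].

X = [[-4, -3], [-5, 1]]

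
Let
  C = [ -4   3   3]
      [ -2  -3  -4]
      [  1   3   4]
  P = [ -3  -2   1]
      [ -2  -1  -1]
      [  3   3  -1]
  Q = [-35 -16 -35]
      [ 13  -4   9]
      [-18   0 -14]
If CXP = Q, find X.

X = C⁻¹QP⁻¹ (apply C⁻¹ on the left and P⁻¹ on the right).
C has determinant 3; C⁻¹ = [[0, -1, -1], [4/3, -19/3, -22/3], [-1, 5, 6]].
det P = -5, so P⁻¹ = [[-4/5, -1/5, -3/5], [1, 0, 1], [3/5, -3/5, 1/5]].
C⁻¹Q = [[5, 4, 5], [3, 4, -1], [-8, -4, -4]].
X = (C⁻¹Q)P⁻¹ = [[3, -4, 2], [1, 0, 2], [0, 4, 0]].

X = [[3, -4, 2], [1, 0, 2], [0, 4, 0]]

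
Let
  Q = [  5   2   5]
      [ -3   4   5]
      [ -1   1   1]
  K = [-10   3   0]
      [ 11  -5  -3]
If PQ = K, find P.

P = [[-1, 0, 5], [1, -1, -3]]

Q is on the right of P, so right-multiply by Q⁻¹: P = KQ⁻¹.
Q has determinant -4; Q⁻¹ = [[1/4, -3/4, 5/2], [1/2, -5/2, 10], [-1/4, 7/4, -13/2]].
P = KQ⁻¹ = [[-10, 3, 0], [11, -5, -3]] · [[1/4, -3/4, 5/2], [1/2, -5/2, 10], [-1/4, 7/4, -13/2]] = [[-1, 0, 5], [1, -1, -3]].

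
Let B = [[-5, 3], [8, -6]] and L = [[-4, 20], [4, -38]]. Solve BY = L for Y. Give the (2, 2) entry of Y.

Since B multiplies Y on the left, Y = B⁻¹L.
det B = 6; the adjugate gives B⁻¹ = [[-1, -1/2], [-4/3, -5/6]].
Y = B⁻¹L = [[-1, -1/2], [-4/3, -5/6]] · [[-4, 20], [4, -38]] = [[2, -1], [2, 5]].

5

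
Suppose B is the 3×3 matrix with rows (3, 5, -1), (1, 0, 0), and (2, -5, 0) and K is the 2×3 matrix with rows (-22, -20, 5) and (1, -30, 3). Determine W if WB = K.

W = [[-5, -5, -1], [-3, 4, 3]]

Right-multiplying both sides by B⁻¹ gives W = KB⁻¹.
det B = 5, so B⁻¹ = [[0, 1, 0], [0, 2/5, -1/5], [-1, 5, -1]].
W = KB⁻¹ = [[-22, -20, 5], [1, -30, 3]] · [[0, 1, 0], [0, 2/5, -1/5], [-1, 5, -1]] = [[-5, -5, -1], [-3, 4, 3]].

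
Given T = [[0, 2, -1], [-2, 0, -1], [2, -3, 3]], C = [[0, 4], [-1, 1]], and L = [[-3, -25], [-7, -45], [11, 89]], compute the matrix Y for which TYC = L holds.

Y = T⁻¹LC⁻¹ (apply T⁻¹ on the left and C⁻¹ on the right).
det T = 2, so T⁻¹ = [[-3/2, -3/2, -1], [2, 1, 1], [3, 2, 2]].
det C = 4, so C⁻¹ = [[1/4, -1], [1/4, 0]].
T⁻¹L = [[4, 16], [-2, -6], [-1, 13]].
Y = (T⁻¹L)C⁻¹ = [[5, -4], [-2, 2], [3, 1]].

Y = [[5, -4], [-2, 2], [3, 1]]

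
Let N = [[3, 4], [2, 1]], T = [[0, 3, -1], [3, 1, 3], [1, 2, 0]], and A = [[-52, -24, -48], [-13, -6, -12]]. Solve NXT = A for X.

X = [[0, 0, 0], [0, -4, -1]]

X = N⁻¹AT⁻¹ (apply N⁻¹ on the left and T⁻¹ on the right).
det N = -5, so N⁻¹ = [[-1/5, 4/5], [2/5, -3/5]].
T has determinant 4; T⁻¹ = [[-3/2, -1/2, 5/2], [3/4, 1/4, -3/4], [5/4, 3/4, -9/4]].
N⁻¹A = [[0, 0, 0], [-13, -6, -12]].
X = (N⁻¹A)T⁻¹ = [[0, 0, 0], [0, -4, -1]].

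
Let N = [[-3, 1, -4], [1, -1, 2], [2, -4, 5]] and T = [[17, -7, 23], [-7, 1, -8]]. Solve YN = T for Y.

N is on the right of Y, so right-multiply by N⁻¹: Y = TN⁻¹.
det N = -2; the adjugate gives N⁻¹ = [[-3/2, -11/2, 1], [1/2, 7/2, -1], [1, 5, -1]].
Y = TN⁻¹ = [[17, -7, 23], [-7, 1, -8]] · [[-3/2, -11/2, 1], [1/2, 7/2, -1], [1, 5, -1]] = [[-6, -3, 1], [3, 2, 0]].

Y = [[-6, -3, 1], [3, 2, 0]]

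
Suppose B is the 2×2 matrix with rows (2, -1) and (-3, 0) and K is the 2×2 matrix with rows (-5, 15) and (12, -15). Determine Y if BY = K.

Y = [[-4, 5], [-3, -5]]

Left-multiplying both sides by B⁻¹ gives Y = B⁻¹K.
B has determinant -3; B⁻¹ = [[0, -1/3], [-1, -2/3]].
Y = B⁻¹K = [[0, -1/3], [-1, -2/3]] · [[-5, 15], [12, -15]] = [[-4, 5], [-3, -5]].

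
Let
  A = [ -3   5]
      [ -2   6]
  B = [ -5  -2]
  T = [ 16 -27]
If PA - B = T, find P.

PA = T + B = [[11, -29]].
Since A sits to the right of P, P = (T + B)A⁻¹.
det A = -8, so A⁻¹ = [[-3/4, 5/8], [-1/4, 3/8]].
P = (T + B)A⁻¹ = [[-1, -4]].

P = [[-1, -4]]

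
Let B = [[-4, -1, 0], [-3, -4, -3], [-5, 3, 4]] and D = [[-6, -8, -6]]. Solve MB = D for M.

B is on the right of M, so right-multiply by B⁻¹: M = DB⁻¹.
det B = 1; the adjugate gives B⁻¹ = [[-7, 4, 3], [27, -16, -12], [-29, 17, 13]].
M = DB⁻¹ = [[-6, -8, -6]] · [[-7, 4, 3], [27, -16, -12], [-29, 17, 13]] = [[0, 2, 0]].

M = [[0, 2, 0]]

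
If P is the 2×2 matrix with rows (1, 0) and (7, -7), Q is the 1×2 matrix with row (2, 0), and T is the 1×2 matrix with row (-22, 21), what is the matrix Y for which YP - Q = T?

Y = [[1, -3]]

YP = T + Q = [[-20, 21]].
Right-multiplying both sides by P⁻¹ gives Y = (T + Q)P⁻¹.
det P = -7, so P⁻¹ = [[1, 0], [1, -1/7]].
Y = (T + Q)P⁻¹ = [[1, -3]].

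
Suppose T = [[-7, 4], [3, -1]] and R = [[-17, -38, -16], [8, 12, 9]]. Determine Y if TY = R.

Y = [[3, 2, 4], [1, -6, 3]]

Left-multiplying both sides by T⁻¹ gives Y = T⁻¹R.
det T = -5; the adjugate gives T⁻¹ = [[1/5, 4/5], [3/5, 7/5]].
Y = T⁻¹R = [[1/5, 4/5], [3/5, 7/5]] · [[-17, -38, -16], [8, 12, 9]] = [[3, 2, 4], [1, -6, 3]].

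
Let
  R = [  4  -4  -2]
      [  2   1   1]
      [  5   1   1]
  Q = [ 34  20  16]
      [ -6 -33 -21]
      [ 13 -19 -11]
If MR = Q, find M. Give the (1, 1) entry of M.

Right-multiplying both sides by R⁻¹ gives M = QR⁻¹.
R has determinant -6; R⁻¹ = [[0, -1/3, 1/3], [-1/2, -7/3, 4/3], [1/2, 4, -2]].
M = QR⁻¹ = [[34, 20, 16], [-6, -33, -21], [13, -19, -11]] · [[0, -1/3, 1/3], [-1/2, -7/3, 4/3], [1/2, 4, -2]] = [[-2, 6, 6], [6, -5, -4], [4, -4, 1]].

-2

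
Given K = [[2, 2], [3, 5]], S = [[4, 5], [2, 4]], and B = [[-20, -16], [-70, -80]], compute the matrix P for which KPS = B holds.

P = K⁻¹BS⁻¹ (apply K⁻¹ on the left and S⁻¹ on the right).
K has determinant 4; K⁻¹ = [[5/4, -1/2], [-3/4, 1/2]].
det S = 6, so S⁻¹ = [[2/3, -5/6], [-1/3, 2/3]].
K⁻¹B = [[10, 20], [-20, -28]].
P = (K⁻¹B)S⁻¹ = [[0, 5], [-4, -2]].

P = [[0, 5], [-4, -2]]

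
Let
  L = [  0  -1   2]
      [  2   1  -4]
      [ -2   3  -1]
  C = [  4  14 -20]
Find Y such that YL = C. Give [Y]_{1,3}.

Right-multiplying both sides by L⁻¹ gives Y = CL⁻¹.
det L = 6, so L⁻¹ = [[11/6, 5/6, 1/3], [5/3, 2/3, 2/3], [4/3, 1/3, 1/3]].
Y = CL⁻¹ = [[4, 14, -20]] · [[11/6, 5/6, 1/3], [5/3, 2/3, 2/3], [4/3, 1/3, 1/3]] = [[4, 6, 4]].

4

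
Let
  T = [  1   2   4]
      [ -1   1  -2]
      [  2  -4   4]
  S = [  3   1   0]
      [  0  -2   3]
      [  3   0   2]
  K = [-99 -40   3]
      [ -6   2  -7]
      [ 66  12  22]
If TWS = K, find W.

Left-multiply by T⁻¹ and right-multiply by S⁻¹: W = T⁻¹KS⁻¹.
T has determinant 4; T⁻¹ = [[-1, -6, -2], [0, -1, -1/2], [1/2, 2, 3/4]].
S has determinant -3; S⁻¹ = [[4/3, 2/3, -1], [-3, -2, 3], [-2, -1, 2]].
T⁻¹K = [[3, 4, -5], [-27, -8, -4], [-12, -7, 4]].
W = (T⁻¹K)S⁻¹ = [[2, -1, -1], [-4, 2, -5], [-3, 2, -1]].

W = [[2, -1, -1], [-4, 2, -5], [-3, 2, -1]]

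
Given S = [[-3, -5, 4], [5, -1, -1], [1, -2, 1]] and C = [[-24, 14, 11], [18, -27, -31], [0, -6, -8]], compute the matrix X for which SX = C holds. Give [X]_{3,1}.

Left-multiplying both sides by S⁻¹ gives X = S⁻¹C.
S has determinant 3; S⁻¹ = [[-1, -1, 3], [-2, -7/3, 17/3], [-3, -11/3, 28/3]].
X = S⁻¹C = [[-1, -1, 3], [-2, -7/3, 17/3], [-3, -11/3, 28/3]] · [[-24, 14, 11], [18, -27, -31], [0, -6, -8]] = [[6, -5, -4], [6, 1, 5], [6, 1, 6]].

6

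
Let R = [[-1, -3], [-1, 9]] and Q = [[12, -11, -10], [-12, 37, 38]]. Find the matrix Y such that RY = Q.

Since R multiplies Y on the left, Y = R⁻¹Q.
det R = -12, so R⁻¹ = [[-3/4, -1/4], [-1/12, 1/12]].
Y = R⁻¹Q = [[-3/4, -1/4], [-1/12, 1/12]] · [[12, -11, -10], [-12, 37, 38]] = [[-6, -1, -2], [-2, 4, 4]].

Y = [[-6, -1, -2], [-2, 4, 4]]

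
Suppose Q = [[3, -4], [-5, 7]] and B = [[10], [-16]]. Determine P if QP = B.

Left-multiplying both sides by Q⁻¹ gives P = Q⁻¹B.
det Q = 1, so Q⁻¹ = [[7, 4], [5, 3]].
P = Q⁻¹B = [[7, 4], [5, 3]] · [[10], [-16]] = [[6], [2]].

P = [[6], [2]]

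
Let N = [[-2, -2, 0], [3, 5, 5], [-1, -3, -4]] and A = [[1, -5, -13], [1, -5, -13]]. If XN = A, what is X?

Since N sits to the right of X, X = AN⁻¹.
det N = -4, so N⁻¹ = [[5/4, 2, 5/2], [-7/4, -2, -5/2], [1, 1, 1]].
X = AN⁻¹ = [[1, -5, -13], [1, -5, -13]] · [[5/4, 2, 5/2], [-7/4, -2, -5/2], [1, 1, 1]] = [[-3, -1, 2], [-3, -1, 2]].

X = [[-3, -1, 2], [-3, -1, 2]]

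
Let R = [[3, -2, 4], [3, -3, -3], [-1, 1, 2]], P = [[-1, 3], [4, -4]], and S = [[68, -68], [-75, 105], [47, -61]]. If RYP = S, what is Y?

Left-multiply by R⁻¹ and right-multiply by P⁻¹: Y = R⁻¹SP⁻¹.
det R = -3; the adjugate gives R⁻¹ = [[1, -8/3, -6], [1, -10/3, -7], [0, 1/3, 1]].
det P = -8; the adjugate gives P⁻¹ = [[1/2, 3/8], [1/2, 1/8]].
R⁻¹S = [[-14, 18], [-11, 9], [22, -26]].
Y = (R⁻¹S)P⁻¹ = [[2, -3], [-1, -3], [-2, 5]].

Y = [[2, -3], [-1, -3], [-2, 5]]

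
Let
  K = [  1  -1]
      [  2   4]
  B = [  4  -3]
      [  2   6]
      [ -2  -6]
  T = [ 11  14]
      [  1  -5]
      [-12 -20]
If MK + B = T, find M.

M = [[-1, 4], [3, -2], [-2, -4]]

MK = T − B = [[7, 17], [-1, -11], [-10, -14]].
Since K sits to the right of M, M = (T − B)K⁻¹.
det K = 6, so K⁻¹ = [[2/3, 1/6], [-1/3, 1/6]].
M = (T − B)K⁻¹ = [[-1, 4], [3, -2], [-2, -4]].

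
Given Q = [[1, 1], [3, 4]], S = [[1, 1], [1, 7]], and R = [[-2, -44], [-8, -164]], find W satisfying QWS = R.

W = [[2, -2], [3, -5]]

Isolating W: multiply by Q⁻¹ from the left and S⁻¹ from the right, so W = Q⁻¹RS⁻¹.
Q has determinant 1; Q⁻¹ = [[4, -1], [-3, 1]].
det S = 6, so S⁻¹ = [[7/6, -1/6], [-1/6, 1/6]].
Q⁻¹R = [[0, -12], [-2, -32]].
W = (Q⁻¹R)S⁻¹ = [[2, -2], [3, -5]].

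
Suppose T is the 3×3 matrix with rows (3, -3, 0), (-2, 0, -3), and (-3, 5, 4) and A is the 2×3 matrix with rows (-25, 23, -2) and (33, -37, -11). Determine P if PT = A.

Since T sits to the right of P, P = AT⁻¹.
det T = -6, so T⁻¹ = [[-5/2, -2, -3/2], [-17/6, -2, -3/2], [5/3, 1, 1]].
P = AT⁻¹ = [[-25, 23, -2], [33, -37, -11]] · [[-5/2, -2, -3/2], [-17/6, -2, -3/2], [5/3, 1, 1]] = [[-6, 2, 1], [4, -3, -5]].

P = [[-6, 2, 1], [4, -3, -5]]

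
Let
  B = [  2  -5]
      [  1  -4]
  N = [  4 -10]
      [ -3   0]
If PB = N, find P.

Since B sits to the right of P, P = NB⁻¹.
det B = -3, so B⁻¹ = [[4/3, -5/3], [1/3, -2/3]].
P = NB⁻¹ = [[4, -10], [-3, 0]] · [[4/3, -5/3], [1/3, -2/3]] = [[2, 0], [-4, 5]].

P = [[2, 0], [-4, 5]]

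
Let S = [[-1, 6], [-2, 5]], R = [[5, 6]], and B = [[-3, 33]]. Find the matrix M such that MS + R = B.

MS = B − R = [[-8, 27]].
Since S sits to the right of M, M = (B − R)S⁻¹.
S has determinant 7; S⁻¹ = [[5/7, -6/7], [2/7, -1/7]].
M = (B − R)S⁻¹ = [[2, 3]].

M = [[2, 3]]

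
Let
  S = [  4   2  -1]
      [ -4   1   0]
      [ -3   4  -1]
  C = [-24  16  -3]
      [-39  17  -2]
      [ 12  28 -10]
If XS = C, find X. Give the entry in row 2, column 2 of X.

3

Since S sits to the right of X, X = CS⁻¹.
S has determinant 1; S⁻¹ = [[-1, -2, 1], [-4, -7, 4], [-13, -22, 12]].
X = CS⁻¹ = [[-24, 16, -3], [-39, 17, -2], [12, 28, -10]] · [[-1, -2, 1], [-4, -7, 4], [-13, -22, 12]] = [[-1, 2, 4], [-3, 3, 5], [6, 0, 4]].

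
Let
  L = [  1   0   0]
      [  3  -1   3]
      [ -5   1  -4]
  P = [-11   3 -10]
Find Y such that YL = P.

Since L sits to the right of Y, Y = PL⁻¹.
det L = 1; the adjugate gives L⁻¹ = [[1, 0, 0], [-3, -4, -3], [-2, -1, -1]].
Y = PL⁻¹ = [[-11, 3, -10]] · [[1, 0, 0], [-3, -4, -3], [-2, -1, -1]] = [[0, -2, 1]].

Y = [[0, -2, 1]]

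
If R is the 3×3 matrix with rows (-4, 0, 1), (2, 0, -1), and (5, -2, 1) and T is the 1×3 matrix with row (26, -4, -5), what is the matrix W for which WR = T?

R is on the right of W, so right-multiply by R⁻¹: W = TR⁻¹.
det R = 4; the adjugate gives R⁻¹ = [[-1/2, -1/2, 0], [-7/4, -9/4, -1/2], [-1, -2, 0]].
W = TR⁻¹ = [[26, -4, -5]] · [[-1/2, -1/2, 0], [-7/4, -9/4, -1/2], [-1, -2, 0]] = [[-1, 6, 2]].

W = [[-1, 6, 2]]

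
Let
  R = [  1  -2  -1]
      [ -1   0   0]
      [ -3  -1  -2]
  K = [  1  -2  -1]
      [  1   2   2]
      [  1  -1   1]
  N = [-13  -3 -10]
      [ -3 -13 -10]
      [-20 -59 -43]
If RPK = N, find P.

P = R⁻¹NK⁻¹ (apply R⁻¹ on the left and K⁻¹ on the right).
det R = 3; the adjugate gives R⁻¹ = [[0, -1, 0], [-2/3, -5/3, 1/3], [1/3, 7/3, -2/3]].
K has determinant 5; K⁻¹ = [[4/5, 3/5, -2/5], [1/5, 2/5, -3/5], [-3/5, -1/5, 4/5]].
R⁻¹N = [[3, 13, 10], [7, 4, 9], [2, 8, 2]].
P = (R⁻¹N)K⁻¹ = [[-1, 5, -1], [1, 4, 2], [2, 4, -4]].

P = [[-1, 5, -1], [1, 4, 2], [2, 4, -4]]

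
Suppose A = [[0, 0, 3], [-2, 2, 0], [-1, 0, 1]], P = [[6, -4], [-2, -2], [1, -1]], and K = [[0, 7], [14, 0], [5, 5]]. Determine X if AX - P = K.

X = [[-4, -3], [2, -4], [2, 1]]

AX = K + P = [[6, 3], [12, -2], [6, 4]].
A is on the left of X, so left-multiply by A⁻¹: X = A⁻¹(K + P).
A has determinant 6; A⁻¹ = [[1/3, 0, -1], [1/3, 1/2, -1], [1/3, 0, 0]].
X = A⁻¹(K + P) = [[-4, -3], [2, -4], [2, 1]].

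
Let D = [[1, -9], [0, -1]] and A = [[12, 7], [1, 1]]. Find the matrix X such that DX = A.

X = [[3, -2], [-1, -1]]

Since D multiplies X on the left, X = D⁻¹A.
det D = -1; the adjugate gives D⁻¹ = [[1, -9], [0, -1]].
X = D⁻¹A = [[1, -9], [0, -1]] · [[12, 7], [1, 1]] = [[3, -2], [-1, -1]].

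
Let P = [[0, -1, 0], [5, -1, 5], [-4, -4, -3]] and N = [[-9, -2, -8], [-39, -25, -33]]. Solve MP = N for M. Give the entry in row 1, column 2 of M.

Right-multiplying both sides by P⁻¹ gives M = NP⁻¹.
P has determinant 5; P⁻¹ = [[23/5, -3/5, -1], [-1, 0, 0], [-24/5, 4/5, 1]].
M = NP⁻¹ = [[-9, -2, -8], [-39, -25, -33]] · [[23/5, -3/5, -1], [-1, 0, 0], [-24/5, 4/5, 1]] = [[-1, -1, 1], [4, -3, 6]].

-1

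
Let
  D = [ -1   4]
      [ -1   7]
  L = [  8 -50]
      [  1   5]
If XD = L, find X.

X = [[-2, -6], [-4, 3]]

Since D sits to the right of X, X = LD⁻¹.
det D = -3, so D⁻¹ = [[-7/3, 4/3], [-1/3, 1/3]].
X = LD⁻¹ = [[8, -50], [1, 5]] · [[-7/3, 4/3], [-1/3, 1/3]] = [[-2, -6], [-4, 3]].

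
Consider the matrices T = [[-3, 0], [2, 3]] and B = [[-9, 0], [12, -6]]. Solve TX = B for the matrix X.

Left-multiplying both sides by T⁻¹ gives X = T⁻¹B.
det T = -9; the adjugate gives T⁻¹ = [[-1/3, 0], [2/9, 1/3]].
X = T⁻¹B = [[-1/3, 0], [2/9, 1/3]] · [[-9, 0], [12, -6]] = [[3, 0], [2, -2]].

X = [[3, 0], [2, -2]]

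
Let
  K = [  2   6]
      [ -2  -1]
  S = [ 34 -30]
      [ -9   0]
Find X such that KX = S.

X = [[2, 3], [5, -6]]

K is on the left of X, so left-multiply by K⁻¹: X = K⁻¹S.
K has determinant 10; K⁻¹ = [[-1/10, -3/5], [1/5, 1/5]].
X = K⁻¹S = [[-1/10, -3/5], [1/5, 1/5]] · [[34, -30], [-9, 0]] = [[2, 3], [5, -6]].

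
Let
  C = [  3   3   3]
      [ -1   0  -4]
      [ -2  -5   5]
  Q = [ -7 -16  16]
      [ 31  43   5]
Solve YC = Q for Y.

Right-multiplying both sides by C⁻¹ gives Y = QC⁻¹.
det C = -6, so C⁻¹ = [[10/3, 5, 2], [-13/6, -7/2, -3/2], [-5/6, -3/2, -1/2]].
Y = QC⁻¹ = [[-7, -16, 16], [31, 43, 5]] · [[10/3, 5, 2], [-13/6, -7/2, -3/2], [-5/6, -3/2, -1/2]] = [[-2, -3, 2], [6, -3, -5]].

Y = [[-2, -3, 2], [6, -3, -5]]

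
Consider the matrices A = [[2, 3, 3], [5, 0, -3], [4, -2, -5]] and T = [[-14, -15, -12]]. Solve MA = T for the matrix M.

M = [[-3, -4, 3]]

A is on the right of M, so right-multiply by A⁻¹: M = TA⁻¹.
A has determinant -3; A⁻¹ = [[2, -3, 3], [-13/3, 22/3, -7], [10/3, -16/3, 5]].
M = TA⁻¹ = [[-14, -15, -12]] · [[2, -3, 3], [-13/3, 22/3, -7], [10/3, -16/3, 5]] = [[-3, -4, 3]].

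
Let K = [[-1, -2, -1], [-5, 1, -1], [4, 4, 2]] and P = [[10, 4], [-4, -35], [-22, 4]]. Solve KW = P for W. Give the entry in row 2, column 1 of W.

-6

Left-multiplying both sides by K⁻¹ gives W = K⁻¹P.
K has determinant 6; K⁻¹ = [[1, 0, 1/2], [1, 1/3, 2/3], [-4, -2/3, -11/6]].
W = K⁻¹P = [[1, 0, 1/2], [1, 1/3, 2/3], [-4, -2/3, -11/6]] · [[10, 4], [-4, -35], [-22, 4]] = [[-1, 6], [-6, -5], [3, 0]].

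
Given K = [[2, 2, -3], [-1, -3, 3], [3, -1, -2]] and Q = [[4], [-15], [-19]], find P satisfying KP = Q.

P = [[-6], [5], [-2]]

K is on the left of P, so left-multiply by K⁻¹: P = K⁻¹Q.
det K = 2, so K⁻¹ = [[9/2, 7/2, -3/2], [7/2, 5/2, -3/2], [5, 4, -2]].
P = K⁻¹Q = [[9/2, 7/2, -3/2], [7/2, 5/2, -3/2], [5, 4, -2]] · [[4], [-15], [-19]] = [[-6], [5], [-2]].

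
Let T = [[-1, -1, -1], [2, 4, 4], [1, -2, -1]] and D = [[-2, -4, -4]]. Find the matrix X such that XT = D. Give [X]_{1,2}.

-1

Since T sits to the right of X, X = DT⁻¹.
T has determinant -2; T⁻¹ = [[-2, -1/2, 0], [-3, -1, -1], [4, 3/2, 1]].
X = DT⁻¹ = [[-2, -4, -4]] · [[-2, -1/2, 0], [-3, -1, -1], [4, 3/2, 1]] = [[0, -1, 0]].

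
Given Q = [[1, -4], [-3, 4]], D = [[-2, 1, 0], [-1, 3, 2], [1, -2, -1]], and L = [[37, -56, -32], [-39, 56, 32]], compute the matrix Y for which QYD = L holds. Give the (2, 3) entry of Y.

2

Isolating Y: multiply by Q⁻¹ from the left and D⁻¹ from the right, so Y = Q⁻¹LD⁻¹.
det Q = -8, so Q⁻¹ = [[-1/2, -1/2], [-3/8, -1/8]].
D has determinant -1; D⁻¹ = [[-1, -1, -2], [-1, -2, -4], [1, 3, 5]].
Q⁻¹L = [[1, 0, 0], [-9, 14, 8]].
Y = (Q⁻¹L)D⁻¹ = [[-1, -1, -2], [3, 5, 2]].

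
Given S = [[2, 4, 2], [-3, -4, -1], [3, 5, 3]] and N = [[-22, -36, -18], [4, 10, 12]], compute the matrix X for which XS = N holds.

X = [[-2, 2, -4], [-1, 4, 6]]

Right-multiplying both sides by S⁻¹ gives X = NS⁻¹.
S has determinant 4; S⁻¹ = [[-7/4, -1/2, 1], [3/2, 0, -1], [-3/4, 1/2, 1]].
X = NS⁻¹ = [[-22, -36, -18], [4, 10, 12]] · [[-7/4, -1/2, 1], [3/2, 0, -1], [-3/4, 1/2, 1]] = [[-2, 2, -4], [-1, 4, 6]].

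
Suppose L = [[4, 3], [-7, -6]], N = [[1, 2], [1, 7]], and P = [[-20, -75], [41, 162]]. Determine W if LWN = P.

W = [[-1, 2], [-3, -5]]

Left-multiply by L⁻¹ and right-multiply by N⁻¹: W = L⁻¹PN⁻¹.
det L = -3; the adjugate gives L⁻¹ = [[2, 1], [-7/3, -4/3]].
det N = 5; the adjugate gives N⁻¹ = [[7/5, -2/5], [-1/5, 1/5]].
L⁻¹P = [[1, 12], [-8, -41]].
W = (L⁻¹P)N⁻¹ = [[-1, 2], [-3, -5]].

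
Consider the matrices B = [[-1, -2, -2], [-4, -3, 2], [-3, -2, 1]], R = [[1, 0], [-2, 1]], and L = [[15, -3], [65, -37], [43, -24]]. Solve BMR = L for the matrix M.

M = [[1, 3], [-1, 5], [-4, -5]]

Left-multiply by B⁻¹ and right-multiply by R⁻¹: M = B⁻¹LR⁻¹.
det B = 5; the adjugate gives B⁻¹ = [[1/5, 6/5, -2], [-2/5, -7/5, 2], [-1/5, 4/5, -1]].
R has determinant 1; R⁻¹ = [[1, 0], [2, 1]].
B⁻¹L = [[-5, 3], [-11, 5], [6, -5]].
M = (B⁻¹L)R⁻¹ = [[1, 3], [-1, 5], [-4, -5]].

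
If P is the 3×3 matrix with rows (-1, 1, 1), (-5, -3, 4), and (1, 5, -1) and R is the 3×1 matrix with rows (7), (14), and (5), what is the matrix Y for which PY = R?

P is on the left of Y, so left-multiply by P⁻¹: Y = P⁻¹R.
det P = -6; the adjugate gives P⁻¹ = [[17/6, -1, -7/6], [1/6, 0, 1/6], [11/3, -1, -4/3]].
Y = P⁻¹R = [[17/6, -1, -7/6], [1/6, 0, 1/6], [11/3, -1, -4/3]] · [[7], [14], [5]] = [[0], [2], [5]].

Y = [[0], [2], [5]]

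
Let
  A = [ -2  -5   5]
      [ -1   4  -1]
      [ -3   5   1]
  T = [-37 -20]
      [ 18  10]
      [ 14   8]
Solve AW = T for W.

Since A multiplies W on the left, W = A⁻¹T.
A has determinant -3; A⁻¹ = [[-3, -10, 5], [-4/3, -13/3, 7/3], [-7/3, -25/3, 13/3]].
W = A⁻¹T = [[-3, -10, 5], [-4/3, -13/3, 7/3], [-7/3, -25/3, 13/3]] · [[-37, -20], [18, 10], [14, 8]] = [[1, 0], [4, 2], [-3, -2]].

W = [[1, 0], [4, 2], [-3, -2]]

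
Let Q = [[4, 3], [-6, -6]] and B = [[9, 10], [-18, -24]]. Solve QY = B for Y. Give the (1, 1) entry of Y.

Left-multiplying both sides by Q⁻¹ gives Y = Q⁻¹B.
Q has determinant -6; Q⁻¹ = [[1, 1/2], [-1, -2/3]].
Y = Q⁻¹B = [[1, 1/2], [-1, -2/3]] · [[9, 10], [-18, -24]] = [[0, -2], [3, 6]].

0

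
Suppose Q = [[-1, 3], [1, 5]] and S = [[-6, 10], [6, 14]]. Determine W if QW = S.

W = [[6, -1], [0, 3]]

Q is on the left of W, so left-multiply by Q⁻¹: W = Q⁻¹S.
det Q = -8; the adjugate gives Q⁻¹ = [[-5/8, 3/8], [1/8, 1/8]].
W = Q⁻¹S = [[-5/8, 3/8], [1/8, 1/8]] · [[-6, 10], [6, 14]] = [[6, -1], [0, 3]].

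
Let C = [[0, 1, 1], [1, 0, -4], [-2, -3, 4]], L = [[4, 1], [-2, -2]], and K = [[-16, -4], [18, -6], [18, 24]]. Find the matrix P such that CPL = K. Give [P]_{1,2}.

3

Left-multiply by C⁻¹ and right-multiply by L⁻¹: P = C⁻¹KL⁻¹.
C has determinant 1; C⁻¹ = [[-12, -7, -4], [4, 2, 1], [-3, -2, -1]].
det L = -6, so L⁻¹ = [[1/3, 1/6], [-1/3, -2/3]].
C⁻¹K = [[-6, -6], [-10, -4], [-6, 0]].
P = (C⁻¹K)L⁻¹ = [[0, 3], [-2, 1], [-2, -1]].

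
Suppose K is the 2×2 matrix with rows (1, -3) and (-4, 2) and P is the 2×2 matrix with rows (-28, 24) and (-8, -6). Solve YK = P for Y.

Y = [[-4, 6], [4, 3]]

Right-multiplying both sides by K⁻¹ gives Y = PK⁻¹.
det K = -10; the adjugate gives K⁻¹ = [[-1/5, -3/10], [-2/5, -1/10]].
Y = PK⁻¹ = [[-28, 24], [-8, -6]] · [[-1/5, -3/10], [-2/5, -1/10]] = [[-4, 6], [4, 3]].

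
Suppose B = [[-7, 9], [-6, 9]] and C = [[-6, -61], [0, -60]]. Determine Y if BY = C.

Since B multiplies Y on the left, Y = B⁻¹C.
B has determinant -9; B⁻¹ = [[-1, 1], [-2/3, 7/9]].
Y = B⁻¹C = [[-1, 1], [-2/3, 7/9]] · [[-6, -61], [0, -60]] = [[6, 1], [4, -6]].

Y = [[6, 1], [4, -6]]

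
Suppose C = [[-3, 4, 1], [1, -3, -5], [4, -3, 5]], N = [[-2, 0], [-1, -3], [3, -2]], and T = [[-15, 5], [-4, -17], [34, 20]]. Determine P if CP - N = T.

CP = T + N = [[-17, 5], [-5, -20], [37, 18]].
C is on the left of P, so left-multiply by C⁻¹: P = C⁻¹(T + N).
det C = -1; the adjugate gives C⁻¹ = [[30, 23, 17], [25, 19, 14], [-9, -7, -5]].
P = C⁻¹(T + N) = [[4, -4], [-2, -3], [3, 5]].

P = [[4, -4], [-2, -3], [3, 5]]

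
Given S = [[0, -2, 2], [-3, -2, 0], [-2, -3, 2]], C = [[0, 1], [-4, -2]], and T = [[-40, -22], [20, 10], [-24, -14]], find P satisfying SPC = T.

P = S⁻¹TC⁻¹ (apply S⁻¹ on the left and C⁻¹ on the right).
S has determinant -2; S⁻¹ = [[2, 1, -2], [-3, -2, 3], [-5/2, -2, 3]].
det C = 4; the adjugate gives C⁻¹ = [[-1/2, -1/4], [1, 0]].
S⁻¹T = [[-12, -6], [8, 4], [-12, -7]].
P = (S⁻¹T)C⁻¹ = [[0, 3], [0, -2], [-1, 3]].

P = [[0, 3], [0, -2], [-1, 3]]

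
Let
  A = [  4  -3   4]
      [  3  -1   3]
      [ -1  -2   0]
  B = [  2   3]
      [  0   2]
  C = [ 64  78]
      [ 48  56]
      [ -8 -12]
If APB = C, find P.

P = [[4, 2], [0, -1], [4, -5]]

Isolating P: multiply by A⁻¹ from the left and B⁻¹ from the right, so P = A⁻¹CB⁻¹.
det A = 5, so A⁻¹ = [[6/5, -8/5, -1], [-3/5, 4/5, 0], [-7/5, 11/5, 1]].
det B = 4, so B⁻¹ = [[1/2, -3/4], [0, 1/2]].
A⁻¹C = [[8, 16], [0, -2], [8, 2]].
P = (A⁻¹C)B⁻¹ = [[4, 2], [0, -1], [4, -5]].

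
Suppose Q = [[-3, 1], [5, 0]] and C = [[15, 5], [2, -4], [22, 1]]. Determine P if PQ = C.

Right-multiplying both sides by Q⁻¹ gives P = CQ⁻¹.
Q has determinant -5; Q⁻¹ = [[0, 1/5], [1, 3/5]].
P = CQ⁻¹ = [[15, 5], [2, -4], [22, 1]] · [[0, 1/5], [1, 3/5]] = [[5, 6], [-4, -2], [1, 5]].

P = [[5, 6], [-4, -2], [1, 5]]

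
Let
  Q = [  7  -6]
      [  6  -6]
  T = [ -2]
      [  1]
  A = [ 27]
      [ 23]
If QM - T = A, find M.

M = [[1], [-3]]

QM = A + T = [[25], [24]].
Since Q multiplies M on the left, M = Q⁻¹(A + T).
Q has determinant -6; Q⁻¹ = [[1, -1], [1, -7/6]].
M = Q⁻¹(A + T) = [[1], [-3]].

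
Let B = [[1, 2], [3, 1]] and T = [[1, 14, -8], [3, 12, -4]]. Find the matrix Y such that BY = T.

Since B multiplies Y on the left, Y = B⁻¹T.
B has determinant -5; B⁻¹ = [[-1/5, 2/5], [3/5, -1/5]].
Y = B⁻¹T = [[-1/5, 2/5], [3/5, -1/5]] · [[1, 14, -8], [3, 12, -4]] = [[1, 2, 0], [0, 6, -4]].

Y = [[1, 2, 0], [0, 6, -4]]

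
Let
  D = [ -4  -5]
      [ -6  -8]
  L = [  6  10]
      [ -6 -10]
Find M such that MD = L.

Since D sits to the right of M, M = LD⁻¹.
det D = 2; the adjugate gives D⁻¹ = [[-4, 5/2], [3, -2]].
M = LD⁻¹ = [[6, 10], [-6, -10]] · [[-4, 5/2], [3, -2]] = [[6, -5], [-6, 5]].

M = [[6, -5], [-6, 5]]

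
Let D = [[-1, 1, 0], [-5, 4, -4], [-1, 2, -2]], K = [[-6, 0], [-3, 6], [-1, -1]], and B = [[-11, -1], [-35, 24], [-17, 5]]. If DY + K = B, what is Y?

Y = [[0, -2], [-5, -3], [3, -5]]

DY = B − K = [[-5, -1], [-32, 18], [-16, 6]].
Since D multiplies Y on the left, Y = D⁻¹(B − K).
det D = -6; the adjugate gives D⁻¹ = [[0, -1/3, 2/3], [1, -1/3, 2/3], [1, -1/6, -1/6]].
Y = D⁻¹(B − K) = [[0, -2], [-5, -3], [3, -5]].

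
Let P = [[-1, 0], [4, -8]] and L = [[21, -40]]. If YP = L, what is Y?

Right-multiplying both sides by P⁻¹ gives Y = LP⁻¹.
P has determinant 8; P⁻¹ = [[-1, 0], [-1/2, -1/8]].
Y = LP⁻¹ = [[21, -40]] · [[-1, 0], [-1/2, -1/8]] = [[-1, 5]].

Y = [[-1, 5]]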